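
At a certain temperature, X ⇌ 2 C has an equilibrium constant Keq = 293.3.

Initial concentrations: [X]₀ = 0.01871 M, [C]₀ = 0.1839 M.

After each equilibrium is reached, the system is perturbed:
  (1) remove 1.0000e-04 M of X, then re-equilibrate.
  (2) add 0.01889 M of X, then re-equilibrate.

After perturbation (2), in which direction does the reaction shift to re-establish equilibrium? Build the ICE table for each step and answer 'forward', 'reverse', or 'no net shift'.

Direction: forward

Q₀ = 1.808 vs Keq = 293.3 ⇒ Q<K, forward
Step 1:
                   X          C
  Initial    0.01871     0.1839
  Change    -0.01854    0.03709
  Equil   1.6650e-04      0.221
  solve Keq expr → x = 0.01854; check Q = 293.3
Then remove 1.0000e-04 M of X.
Step 2:
                   X          C
  Initial 6.6503e-05      0.221
  Change  9.9700e-05 -1.9940e-04
  Equil   1.6620e-04     0.2208
  solve Keq expr → x = -9.9700e-05; check Q = 293.3
Then add 0.01889 M of X.
Step 3:
                   X          C
  Initial    0.01906     0.2208
  Change    -0.01883    0.03766
  Equil   2.2773e-04     0.2584
  solve Keq expr → x = 0.01883; check Q = 293.3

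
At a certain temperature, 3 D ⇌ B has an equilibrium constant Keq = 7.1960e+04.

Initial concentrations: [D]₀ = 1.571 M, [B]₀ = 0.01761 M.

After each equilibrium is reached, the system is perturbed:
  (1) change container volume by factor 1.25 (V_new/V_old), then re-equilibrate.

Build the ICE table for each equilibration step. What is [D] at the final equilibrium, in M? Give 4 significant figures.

Q₀ = 0.004542 vs Keq = 7.1960e+04 ⇒ Q<K, forward
Step 1:
                  D         B
  Initial     1.571   0.01761
  Change     -1.551    0.5172
  Equil     0.01951    0.5348
  solve Keq expr → x = 0.5172; check Q = 7.1960e+04
Then change container volume by factor 1.25 (V_new/V_old).
Step 2:
                  D         B
  Initial   0.01561    0.4278
  Change   0.002492 -8.3078e-04
  Equil      0.0181     0.427
  solve Keq expr → x = -8.3078e-04; check Q = 7.1960e+04

[D]_eq = 0.0181 M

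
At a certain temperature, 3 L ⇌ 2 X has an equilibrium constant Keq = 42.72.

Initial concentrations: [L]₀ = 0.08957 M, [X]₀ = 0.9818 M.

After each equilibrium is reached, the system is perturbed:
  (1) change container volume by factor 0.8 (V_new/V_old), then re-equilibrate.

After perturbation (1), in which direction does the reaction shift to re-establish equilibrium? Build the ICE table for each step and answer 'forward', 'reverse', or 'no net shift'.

Direction: forward

Q₀ = 1341 vs Keq = 42.72 ⇒ Q>K, reverse
Step 1:
                   L          X
  Initial    0.08957     0.9818
  Change      0.1707    -0.1138
  Equil       0.2603      0.868
  solve Keq expr → x = -0.05691; check Q = 42.72
Then change container volume by factor 0.8 (V_new/V_old).
Step 2:
                   L          X
  Initial     0.3254      1.085
  Change    -0.02076    0.01384
  Equil       0.3046      1.099
  solve Keq expr → x = 0.00692; check Q = 42.72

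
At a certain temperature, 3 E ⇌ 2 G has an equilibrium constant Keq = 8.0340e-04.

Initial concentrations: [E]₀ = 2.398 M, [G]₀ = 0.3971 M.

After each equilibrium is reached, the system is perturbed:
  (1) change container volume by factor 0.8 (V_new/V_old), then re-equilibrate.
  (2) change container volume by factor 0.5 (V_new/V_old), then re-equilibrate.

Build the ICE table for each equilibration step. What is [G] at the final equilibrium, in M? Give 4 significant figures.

[G]_eq = 0.496 M

Q₀ = 0.01144 vs Keq = 8.0340e-04 ⇒ Q>K, reverse
Step 1:
                  E         G
  I           2.398    0.3971
  C           0.397   -0.2647
  E           2.795    0.1324
  solve Keq expr → x = -0.1323; check Q = 8.0340e-04
Then change container volume by factor 0.8 (V_new/V_old).
Step 2:
                  E         G
  I           3.494    0.1656
  C         -0.0262   0.01746
  E           3.468     0.183
  solve Keq expr → x = 0.008732; check Q = 8.0340e-04
Then change container volume by factor 0.5 (V_new/V_old).
Step 3:
                  E         G
  I           6.935     0.366
  C         -0.1949    0.1299
  E            6.74     0.496
  solve Keq expr → x = 0.06497; check Q = 8.0340e-04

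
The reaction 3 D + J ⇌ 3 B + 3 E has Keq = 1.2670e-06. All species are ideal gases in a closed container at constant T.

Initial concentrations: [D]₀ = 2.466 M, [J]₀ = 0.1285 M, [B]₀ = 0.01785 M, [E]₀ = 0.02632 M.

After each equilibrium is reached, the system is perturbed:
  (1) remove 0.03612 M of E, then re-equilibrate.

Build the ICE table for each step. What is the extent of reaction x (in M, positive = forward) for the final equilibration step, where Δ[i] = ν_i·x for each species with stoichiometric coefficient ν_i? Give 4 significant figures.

x = 0.005793 M

Q₀ = 5.3813e-11 vs Keq = 1.2670e-06 ⇒ Q<K, forward
Step 1:
                    D           J           B           E
  Initial       2.466      0.1285     0.01785     0.02632
  Change      -0.0872    -0.02907      0.0872      0.0872
  Equil         2.379     0.09943       0.105      0.1135
  solve Keq expr → x = 0.02907; check Q = 1.2670e-06
Then remove 0.03612 M of E.
Step 2:
                    D           J           B           E
  Initial       2.379     0.09943       0.105      0.0774
  Change     -0.01738   -0.005793     0.01738     0.01738
  Equil         2.361     0.09364      0.1224     0.09478
  solve Keq expr → x = 0.005793; check Q = 1.2670e-06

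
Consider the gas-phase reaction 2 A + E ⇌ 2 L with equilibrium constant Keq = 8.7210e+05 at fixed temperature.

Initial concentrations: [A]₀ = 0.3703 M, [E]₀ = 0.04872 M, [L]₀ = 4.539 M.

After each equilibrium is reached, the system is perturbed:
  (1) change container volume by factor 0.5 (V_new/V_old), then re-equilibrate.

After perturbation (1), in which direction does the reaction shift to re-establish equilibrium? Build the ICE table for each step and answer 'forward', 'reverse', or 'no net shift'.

Direction: forward

Q₀ = 3084 vs Keq = 8.7210e+05 ⇒ Q<K, forward
Step 1:
                  A         E         L
  init       0.3703   0.04872     4.539
  Δ        -0.09678  -0.04839   0.09678
  eq         0.2735 3.2939e-04     4.636
  solve Keq expr → x = 0.04839; check Q = 8.7210e+05
Then change container volume by factor 0.5 (V_new/V_old).
Step 2:
                  A         E         L
  init        0.547 6.5877e-04     9.272
  Δ       -6.5709e-04 -3.2855e-04 6.5709e-04
  eq         0.5464 3.3023e-04     9.272
  solve Keq expr → x = 3.2855e-04; check Q = 8.7210e+05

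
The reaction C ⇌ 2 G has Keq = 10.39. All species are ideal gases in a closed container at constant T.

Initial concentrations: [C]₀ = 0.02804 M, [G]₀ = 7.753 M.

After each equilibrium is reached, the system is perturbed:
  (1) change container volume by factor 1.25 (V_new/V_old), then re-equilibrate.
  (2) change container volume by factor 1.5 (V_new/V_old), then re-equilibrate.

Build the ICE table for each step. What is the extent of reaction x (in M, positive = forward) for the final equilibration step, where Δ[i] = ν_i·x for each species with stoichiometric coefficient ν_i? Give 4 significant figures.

Q₀ = 2144 vs Keq = 10.39 ⇒ Q>K, reverse
Step 1:
                   C          G
  Initial    0.02804      7.753
  Change       1.736     -3.472
  Equil        1.764      4.281
  solve Keq expr → x = -1.736; check Q = 10.39
Then change container volume by factor 1.25 (V_new/V_old).
Step 2:
                   C          G
  Initial      1.411      3.425
  Change     -0.1194     0.2387
  Equil        1.292      3.664
  solve Keq expr → x = 0.1194; check Q = 10.39
Then change container volume by factor 1.5 (V_new/V_old).
Step 3:
                   C          G
  Initial     0.8612      2.442
  Change     -0.1438     0.2877
  Equil       0.7174       2.73
  solve Keq expr → x = 0.1438; check Q = 10.39

x = 0.1438 M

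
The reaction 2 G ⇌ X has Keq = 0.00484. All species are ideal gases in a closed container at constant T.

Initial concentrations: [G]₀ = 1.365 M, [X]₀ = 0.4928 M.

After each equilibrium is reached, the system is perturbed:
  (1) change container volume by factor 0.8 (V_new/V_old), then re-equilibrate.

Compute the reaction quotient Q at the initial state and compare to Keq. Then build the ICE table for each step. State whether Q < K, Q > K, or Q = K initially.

Q₀ = 0.2645; Q > K (proceeds reverse)

Q₀ = 0.2645 vs Keq = 0.00484 ⇒ Q>K, reverse
Step 1:
                  G         X
  Initial     1.365    0.4928
  Change     0.9344   -0.4672
  Equil       2.299   0.02559
  solve Keq expr → x = -0.4672; check Q = 0.00484
Then change container volume by factor 0.8 (V_new/V_old).
Step 2:
                  G         X
  Initial     2.874   0.03199
  Change   -0.01515  0.007577
  Equil       2.859   0.03956
  solve Keq expr → x = 0.007577; check Q = 0.00484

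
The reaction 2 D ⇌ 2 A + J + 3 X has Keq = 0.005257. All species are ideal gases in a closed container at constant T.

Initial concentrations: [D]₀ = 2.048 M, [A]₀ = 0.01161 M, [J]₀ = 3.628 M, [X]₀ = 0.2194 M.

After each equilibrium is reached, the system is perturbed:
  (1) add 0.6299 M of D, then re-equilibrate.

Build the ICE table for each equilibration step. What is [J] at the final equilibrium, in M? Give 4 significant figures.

Q₀ = 1.2314e-06 vs Keq = 0.005257 ⇒ Q<K, forward
Step 1:
                   D          A          J          X
  init         2.048    0.01161      3.628     0.2194
  Δ          -0.1866     0.1866    0.09332       0.28
  eq           1.861     0.1983      3.721     0.4994
  solve Keq expr → x = 0.09332; check Q = 0.005257
Then add 0.6299 M of D.
Step 2:
                   D          A          J          X
  init         2.491     0.1983      3.721     0.4994
  Δ         -0.03078    0.03078    0.01539    0.04617
  eq            2.46      0.229      3.737     0.5455
  solve Keq expr → x = 0.01539; check Q = 0.005257

[J]_eq = 3.737 M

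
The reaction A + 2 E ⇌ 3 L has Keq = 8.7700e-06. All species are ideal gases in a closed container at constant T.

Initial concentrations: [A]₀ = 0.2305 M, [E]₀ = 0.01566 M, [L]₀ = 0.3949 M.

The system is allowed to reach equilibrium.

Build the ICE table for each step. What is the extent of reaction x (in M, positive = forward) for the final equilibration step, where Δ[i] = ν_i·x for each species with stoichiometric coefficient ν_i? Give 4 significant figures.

Q₀ = 1089 vs Keq = 8.7700e-06 ⇒ Q>K, reverse
Step 1:
                  A         E         L
  Initial    0.2305   0.01566    0.3949
  Change     0.1296    0.2591   -0.3887
  Equil      0.3601    0.2748  0.006201
  solve Keq expr → x = -0.1296; check Q = 8.7700e-06

x = -0.1296 M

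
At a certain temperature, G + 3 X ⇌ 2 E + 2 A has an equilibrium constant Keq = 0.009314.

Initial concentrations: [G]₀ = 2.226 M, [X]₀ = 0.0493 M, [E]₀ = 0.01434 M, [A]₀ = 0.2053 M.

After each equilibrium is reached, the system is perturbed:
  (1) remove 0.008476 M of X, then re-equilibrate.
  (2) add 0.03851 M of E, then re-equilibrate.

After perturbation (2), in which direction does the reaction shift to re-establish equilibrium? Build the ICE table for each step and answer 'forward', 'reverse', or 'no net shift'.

Q₀ = 0.03249 vs Keq = 0.009314 ⇒ Q>K, reverse
Step 1:
                  G         X         E         A
  Initial     2.226    0.0493   0.01434    0.2053
  Change   0.002362  0.007085 -0.004723 -0.004723
  Equil       2.228   0.05638  0.009617    0.2006
  solve Keq expr → x = -0.002362; check Q = 0.009314
Then remove 0.008476 M of X.
Step 2:
                  G         X         E         A
  Initial     2.228   0.04791  0.009617    0.2006
  Change  7.4496e-04  0.002235  -0.00149  -0.00149
  Equil       2.229   0.05014  0.008127    0.1991
  solve Keq expr → x = -7.4496e-04; check Q = 0.009314
Then add 0.03851 M of E.
Step 3:
                  G         X         E         A
  Initial     2.229   0.05014   0.04664    0.1991
  Change    0.01253   0.03759  -0.02506  -0.02506
  Equil       2.242   0.08773   0.02158     0.174
  solve Keq expr → x = -0.01253; check Q = 0.009314

Direction: reverse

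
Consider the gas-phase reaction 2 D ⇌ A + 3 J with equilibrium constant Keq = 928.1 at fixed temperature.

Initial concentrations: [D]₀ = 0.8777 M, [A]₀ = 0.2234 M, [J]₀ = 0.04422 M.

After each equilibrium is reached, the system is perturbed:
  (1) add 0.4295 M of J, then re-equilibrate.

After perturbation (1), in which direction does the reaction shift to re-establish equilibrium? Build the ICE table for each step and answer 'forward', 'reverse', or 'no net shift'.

Direction: reverse

Q₀ = 2.5075e-05 vs Keq = 928.1 ⇒ Q<K, forward
Step 1:
                   D          A          J
  init        0.8777     0.2234    0.04422
  Δ          -0.8386     0.4193      1.258
  eq          0.0391     0.6427      1.302
  solve Keq expr → x = 0.4193; check Q = 928.1
Then add 0.4295 M of J.
Step 2:
                   D          A          J
  init        0.0391     0.6427      1.732
  Δ          0.01896  -0.009479   -0.02844
  eq         0.05806     0.6332      1.703
  solve Keq expr → x = -0.009479; check Q = 928.1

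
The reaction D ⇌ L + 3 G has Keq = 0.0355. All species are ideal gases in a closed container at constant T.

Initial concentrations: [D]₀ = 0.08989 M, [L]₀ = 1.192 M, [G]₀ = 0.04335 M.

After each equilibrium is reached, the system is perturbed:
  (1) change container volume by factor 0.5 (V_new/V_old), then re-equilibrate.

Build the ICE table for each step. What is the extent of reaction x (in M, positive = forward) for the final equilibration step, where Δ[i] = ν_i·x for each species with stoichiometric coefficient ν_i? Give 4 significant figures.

Q₀ = 0.00108 vs Keq = 0.0355 ⇒ Q<K, forward
Step 1:
                    D           L           G
  Initial     0.08989       1.192     0.04335
  Change     -0.02646     0.02646     0.07937
  Equil       0.06343       1.218      0.1227
  solve Keq expr → x = 0.02646; check Q = 0.0355
Then change container volume by factor 0.5 (V_new/V_old).
Step 2:
                    D           L           G
  Initial      0.1269       2.437      0.2454
  Change      0.03703    -0.03703     -0.1111
  Equil        0.1639         2.4      0.1343
  solve Keq expr → x = -0.03703; check Q = 0.0355

x = -0.03703 M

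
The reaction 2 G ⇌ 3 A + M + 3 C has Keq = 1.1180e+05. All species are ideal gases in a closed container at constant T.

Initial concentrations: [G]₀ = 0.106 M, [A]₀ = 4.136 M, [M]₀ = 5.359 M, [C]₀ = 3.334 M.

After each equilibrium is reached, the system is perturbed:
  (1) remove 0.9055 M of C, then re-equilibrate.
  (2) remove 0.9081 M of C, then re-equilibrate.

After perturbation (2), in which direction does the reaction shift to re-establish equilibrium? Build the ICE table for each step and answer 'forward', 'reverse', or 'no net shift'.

Direction: forward

Q₀ = 1.2506e+06 vs Keq = 1.1180e+05 ⇒ Q>K, reverse
Step 1:
                    G           A           M           C
  I             0.106       4.136       5.359       3.334
  C            0.1756     -0.2634    -0.08779     -0.2634
  E            0.2816       3.873       5.271       3.071
  solve Keq expr → x = -0.08779; check Q = 1.1180e+05
Then remove 0.9055 M of C.
Step 2:
                    G           A           M           C
  I            0.2816       3.873       5.271       2.165
  C          -0.08891      0.1334     0.04446      0.1334
  E            0.1927       4.006       5.316       2.299
  solve Keq expr → x = 0.04446; check Q = 1.1180e+05
Then remove 0.9081 M of C.
Step 3:
                    G           A           M           C
  I            0.1927       4.006       5.316        1.39
  C          -0.08407      0.1261     0.04203      0.1261
  E            0.1086       4.132       5.358       1.517
  solve Keq expr → x = 0.04203; check Q = 1.1180e+05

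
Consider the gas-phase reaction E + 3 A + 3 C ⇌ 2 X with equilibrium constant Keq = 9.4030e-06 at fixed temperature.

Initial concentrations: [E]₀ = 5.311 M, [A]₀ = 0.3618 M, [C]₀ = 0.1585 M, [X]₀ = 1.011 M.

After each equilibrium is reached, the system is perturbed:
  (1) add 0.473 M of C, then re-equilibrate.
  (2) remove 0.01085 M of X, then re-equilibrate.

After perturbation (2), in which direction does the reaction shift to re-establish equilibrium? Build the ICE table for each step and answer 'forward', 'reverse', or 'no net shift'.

Direction: forward

Q₀ = 1021 vs Keq = 9.4030e-06 ⇒ Q>K, reverse
Step 1:
                  E         A         C         X
  Initial     5.311    0.3618    0.1585     1.011
  Change     0.4868      1.46      1.46   -0.9736
  Equil       5.798     1.822     1.619   0.03741
  solve Keq expr → x = -0.4868; check Q = 9.4030e-06
Then add 0.473 M of C.
Step 2:
                  E         A         C         X
  Initial     5.798     1.822     2.092   0.03741
  Change  -0.007777  -0.02333  -0.02333   0.01555
  Equil        5.79     1.799     2.069   0.05296
  solve Keq expr → x = 0.007777; check Q = 9.4030e-06
Then remove 0.01085 M of X.
Step 3:
                  E         A         C         X
  Initial      5.79     1.799     2.069   0.04211
  Change  -0.004822  -0.01446  -0.01446  0.009643
  Equil       5.785     1.784     2.054   0.05176
  solve Keq expr → x = 0.004822; check Q = 9.4030e-06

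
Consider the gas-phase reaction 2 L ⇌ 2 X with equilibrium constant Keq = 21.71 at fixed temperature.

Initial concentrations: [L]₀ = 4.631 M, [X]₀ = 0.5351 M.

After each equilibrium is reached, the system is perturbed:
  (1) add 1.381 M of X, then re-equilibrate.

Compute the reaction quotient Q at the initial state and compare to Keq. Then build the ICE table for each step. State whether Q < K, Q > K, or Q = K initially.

Q₀ = 0.01335; Q < K (proceeds forward)

Q₀ = 0.01335 vs Keq = 21.71 ⇒ Q<K, forward
Step 1:
                   L          X
  I            4.631     0.5351
  C           -3.718      3.718
  E           0.9128      4.253
  solve Keq expr → x = 1.859; check Q = 21.71
Then add 1.381 M of X.
Step 2:
                   L          X
  I           0.9128      5.634
  C            0.244     -0.244
  E            1.157       5.39
  solve Keq expr → x = -0.122; check Q = 21.71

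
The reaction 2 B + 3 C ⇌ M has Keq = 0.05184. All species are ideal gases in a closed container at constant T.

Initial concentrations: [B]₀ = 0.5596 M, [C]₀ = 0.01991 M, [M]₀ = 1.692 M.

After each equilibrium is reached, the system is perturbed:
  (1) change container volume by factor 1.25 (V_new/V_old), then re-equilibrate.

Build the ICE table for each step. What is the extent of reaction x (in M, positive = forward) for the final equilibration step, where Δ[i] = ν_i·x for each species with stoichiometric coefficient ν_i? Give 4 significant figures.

Q₀ = 6.8459e+05 vs Keq = 0.05184 ⇒ Q>K, reverse
Step 1:
                   B          C          M
  Initial     0.5596    0.01991      1.692
  Change        1.23      1.845     -0.615
  Equil         1.79      1.865      1.077
  solve Keq expr → x = -0.615; check Q = 0.05184
Then change container volume by factor 1.25 (V_new/V_old).
Step 2:
                   B          C          M
  Initial      1.432      1.492     0.8616
  Change      0.1905     0.2857   -0.09524
  Equil        1.622      1.778     0.7663
  solve Keq expr → x = -0.09524; check Q = 0.05184

x = -0.09524 M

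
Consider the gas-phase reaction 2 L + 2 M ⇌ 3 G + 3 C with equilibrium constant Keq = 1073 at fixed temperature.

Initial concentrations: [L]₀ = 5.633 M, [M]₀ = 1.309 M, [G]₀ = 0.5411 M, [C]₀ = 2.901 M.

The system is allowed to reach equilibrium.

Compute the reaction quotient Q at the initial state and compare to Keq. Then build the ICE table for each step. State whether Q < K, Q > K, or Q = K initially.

Q₀ = 0.07114 vs Keq = 1073 ⇒ Q<K, forward
Step 1:
                    L           M           G           C
  I             5.633       1.309      0.5411       2.901
  C            -1.098      -1.098       1.647       1.647
  E             4.535      0.2112       2.188       4.548
  solve Keq expr → x = 0.5489; check Q = 1073

Q₀ = 0.07114; Q < K (proceeds forward)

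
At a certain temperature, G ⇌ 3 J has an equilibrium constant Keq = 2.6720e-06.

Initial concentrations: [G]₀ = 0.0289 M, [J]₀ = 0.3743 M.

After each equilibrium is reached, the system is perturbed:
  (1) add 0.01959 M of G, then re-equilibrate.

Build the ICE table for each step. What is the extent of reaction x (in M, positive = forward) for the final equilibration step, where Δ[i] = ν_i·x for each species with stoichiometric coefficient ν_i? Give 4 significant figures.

x = 1.0162e-04 M

Q₀ = 1.815 vs Keq = 2.6720e-06 ⇒ Q>K, reverse
Step 1:
                    G           J
  Initial      0.0289      0.3743
  Change       0.1223     -0.3669
  Equil        0.1512    0.007393
  solve Keq expr → x = -0.1223; check Q = 2.6720e-06
Then add 0.01959 M of G.
Step 2:
                    G           J
  Initial      0.1708    0.007393
  Change  -1.0162e-04  3.0486e-04
  Equil        0.1707    0.007697
  solve Keq expr → x = 1.0162e-04; check Q = 2.6720e-06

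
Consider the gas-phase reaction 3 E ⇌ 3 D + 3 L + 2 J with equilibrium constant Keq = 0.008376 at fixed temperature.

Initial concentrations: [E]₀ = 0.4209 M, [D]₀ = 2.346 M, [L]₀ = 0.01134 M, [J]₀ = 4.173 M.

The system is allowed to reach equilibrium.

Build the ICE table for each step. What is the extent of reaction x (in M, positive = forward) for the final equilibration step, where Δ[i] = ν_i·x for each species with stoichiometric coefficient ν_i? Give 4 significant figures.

x = 8.7019e-04 M

Q₀ = 0.004397 vs Keq = 0.008376 ⇒ Q<K, forward
Step 1:
                    E           D           L           J
  Initial      0.4209       2.346     0.01134       4.173
  Change    -0.002611    0.002611    0.002611     0.00174
  Equil        0.4183       2.349     0.01395       4.175
  solve Keq expr → x = 8.7019e-04; check Q = 0.008376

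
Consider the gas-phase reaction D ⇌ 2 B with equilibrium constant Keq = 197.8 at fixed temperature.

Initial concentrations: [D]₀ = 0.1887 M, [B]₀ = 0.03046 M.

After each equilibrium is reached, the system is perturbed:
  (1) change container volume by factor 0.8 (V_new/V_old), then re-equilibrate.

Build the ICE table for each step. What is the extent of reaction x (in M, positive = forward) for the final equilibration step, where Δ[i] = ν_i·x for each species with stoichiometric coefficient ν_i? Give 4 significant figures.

x = -2.5802e-04 M

Q₀ = 0.004917 vs Keq = 197.8 ⇒ Q<K, forward
Step 1:
                   D          B
  I           0.1887    0.03046
  C          -0.1879     0.3757
  E       8.3413e-04     0.4062
  solve Keq expr → x = 0.1879; check Q = 197.8
Then change container volume by factor 0.8 (V_new/V_old).
Step 2:
                   D          B
  I         0.001043     0.5077
  C       2.5802e-04 -5.1604e-04
  E         0.001301     0.5072
  solve Keq expr → x = -2.5802e-04; check Q = 197.8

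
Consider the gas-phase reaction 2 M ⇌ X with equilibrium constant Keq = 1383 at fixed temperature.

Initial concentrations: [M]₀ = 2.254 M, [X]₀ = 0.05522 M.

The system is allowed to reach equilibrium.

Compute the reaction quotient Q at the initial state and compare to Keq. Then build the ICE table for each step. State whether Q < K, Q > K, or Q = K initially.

Q₀ = 0.01087; Q < K (proceeds forward)

Q₀ = 0.01087 vs Keq = 1383 ⇒ Q<K, forward
Step 1:
                   M          X
  I            2.254    0.05522
  C           -2.225      1.112
  E          0.02906      1.168
  solve Keq expr → x = 1.112; check Q = 1383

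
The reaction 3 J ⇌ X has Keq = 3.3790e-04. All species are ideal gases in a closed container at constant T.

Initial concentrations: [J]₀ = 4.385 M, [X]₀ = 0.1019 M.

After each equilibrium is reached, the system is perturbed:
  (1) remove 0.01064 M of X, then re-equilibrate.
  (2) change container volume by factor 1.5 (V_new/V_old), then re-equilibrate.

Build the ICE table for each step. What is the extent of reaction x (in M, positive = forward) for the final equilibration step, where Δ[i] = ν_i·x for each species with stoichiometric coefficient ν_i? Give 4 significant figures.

Q₀ = 0.001209 vs Keq = 3.3790e-04 ⇒ Q>K, reverse
Step 1:
                    J           X
  Initial       4.385      0.1019
  Change       0.2075    -0.06917
  Equil         4.593     0.03273
  solve Keq expr → x = -0.06917; check Q = 3.3790e-04
Then remove 0.01064 M of X.
Step 2:
                    J           X
  Initial       4.593     0.02209
  Change     -0.03001        0.01
  Equil         4.563     0.03209
  solve Keq expr → x = 0.01; check Q = 3.3790e-04
Then change container volume by factor 1.5 (V_new/V_old).
Step 3:
                    J           X
  Initial       3.042     0.02139
  Change      0.03467    -0.01156
  Equil         3.076    0.009838
  solve Keq expr → x = -0.01156; check Q = 3.3790e-04

x = -0.01156 M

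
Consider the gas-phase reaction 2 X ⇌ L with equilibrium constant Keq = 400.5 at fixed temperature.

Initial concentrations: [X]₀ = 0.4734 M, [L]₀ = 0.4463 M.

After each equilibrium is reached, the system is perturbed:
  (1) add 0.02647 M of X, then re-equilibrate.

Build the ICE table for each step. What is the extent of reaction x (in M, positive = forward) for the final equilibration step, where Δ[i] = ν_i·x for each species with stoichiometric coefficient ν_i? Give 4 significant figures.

x = 0.01304 M

Q₀ = 1.991 vs Keq = 400.5 ⇒ Q<K, forward
Step 1:
                   X          L
  init        0.4734     0.4463
  Δ          -0.4327     0.2164
  eq         0.04068     0.6627
  solve Keq expr → x = 0.2164; check Q = 400.5
Then add 0.02647 M of X.
Step 2:
                   X          L
  init       0.06715     0.6627
  Δ         -0.02607    0.01304
  eq         0.04107     0.6757
  solve Keq expr → x = 0.01304; check Q = 400.5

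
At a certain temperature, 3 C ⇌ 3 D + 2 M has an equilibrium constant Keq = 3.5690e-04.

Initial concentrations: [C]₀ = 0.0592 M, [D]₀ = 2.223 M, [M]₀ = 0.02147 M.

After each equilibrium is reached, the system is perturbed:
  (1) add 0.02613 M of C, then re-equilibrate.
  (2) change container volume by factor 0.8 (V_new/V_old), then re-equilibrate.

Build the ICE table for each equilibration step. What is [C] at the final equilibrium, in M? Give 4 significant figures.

[C]_eq = 0.1466 M

Q₀ = 24.41 vs Keq = 3.5690e-04 ⇒ Q>K, reverse
Step 1:
                    C           D           M
  init         0.0592       2.223     0.02147
  Δ           0.03196    -0.03196    -0.02131
  eq          0.09116       2.191  1.6034e-04
  solve Keq expr → x = -0.01065; check Q = 3.5690e-04
Then add 0.02613 M of C.
Step 2:
                    C           D           M
  init         0.1173       2.191  1.6034e-04
  Δ       -1.0997e-04  1.0997e-04  7.3315e-05
  eq           0.1172       2.191  2.3365e-04
  solve Keq expr → x = 3.6657e-05; check Q = 3.5690e-04
Then change container volume by factor 0.8 (V_new/V_old).
Step 3:
                    C           D           M
  init         0.1465       2.739  2.9207e-04
  Δ        8.7290e-05 -8.7290e-05 -5.8193e-05
  eq           0.1466       2.739  2.3387e-04
  solve Keq expr → x = -2.9097e-05; check Q = 3.5690e-04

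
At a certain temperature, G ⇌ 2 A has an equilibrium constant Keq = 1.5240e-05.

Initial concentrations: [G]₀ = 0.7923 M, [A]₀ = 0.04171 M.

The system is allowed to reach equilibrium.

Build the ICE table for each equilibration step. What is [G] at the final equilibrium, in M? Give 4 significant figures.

[G]_eq = 0.8114 M

Q₀ = 0.002196 vs Keq = 1.5240e-05 ⇒ Q>K, reverse
Step 1:
                  G         A
  I          0.7923   0.04171
  C          0.0191  -0.03819
  E          0.8114  0.003516
  solve Keq expr → x = -0.0191; check Q = 1.5240e-05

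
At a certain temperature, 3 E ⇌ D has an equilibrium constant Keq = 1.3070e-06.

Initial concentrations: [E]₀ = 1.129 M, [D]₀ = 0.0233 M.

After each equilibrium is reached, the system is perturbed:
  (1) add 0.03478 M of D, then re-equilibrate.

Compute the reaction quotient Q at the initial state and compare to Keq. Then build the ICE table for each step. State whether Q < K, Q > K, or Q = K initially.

Q₀ = 0.01619 vs Keq = 1.3070e-06 ⇒ Q>K, reverse
Step 1:
                   E          D
  Initial      1.129     0.0233
  Change     0.06989    -0.0233
  Equil        1.199 2.2523e-06
  solve Keq expr → x = -0.0233; check Q = 1.3070e-06
Then add 0.03478 M of D.
Step 2:
                   E          D
  Initial      1.199    0.03478
  Change      0.1043   -0.03478
  Equil        1.303 2.8929e-06
  solve Keq expr → x = -0.03478; check Q = 1.3070e-06

Q₀ = 0.01619; Q > K (proceeds reverse)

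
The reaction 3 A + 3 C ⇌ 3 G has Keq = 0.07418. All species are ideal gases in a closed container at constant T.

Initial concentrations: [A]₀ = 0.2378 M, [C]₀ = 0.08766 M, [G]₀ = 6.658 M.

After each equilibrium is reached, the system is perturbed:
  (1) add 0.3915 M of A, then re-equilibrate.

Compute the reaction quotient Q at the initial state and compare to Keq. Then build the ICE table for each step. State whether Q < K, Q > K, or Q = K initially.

Q₀ = 3.2583e+07 vs Keq = 0.07418 ⇒ Q>K, reverse
Step 1:
                  A         C         G
  I          0.2378   0.08766     6.658
  C           2.849     2.849    -2.849
  E           3.087     2.937     3.809
  solve Keq expr → x = -0.9497; check Q = 0.07418
Then add 0.3915 M of A.
Step 2:
                  A         C         G
  I           3.478     2.937     3.809
  C         -0.1327   -0.1327    0.1327
  E           3.346     2.804     3.942
  solve Keq expr → x = 0.04424; check Q = 0.07418

Q₀ = 3.2583e+07; Q > K (proceeds reverse)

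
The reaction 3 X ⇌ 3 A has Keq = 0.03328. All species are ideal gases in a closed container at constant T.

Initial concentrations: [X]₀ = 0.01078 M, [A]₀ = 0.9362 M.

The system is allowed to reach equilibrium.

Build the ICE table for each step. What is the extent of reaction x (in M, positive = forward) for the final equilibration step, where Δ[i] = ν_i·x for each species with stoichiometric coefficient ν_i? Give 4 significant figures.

x = -0.2352 M

Q₀ = 6.5501e+05 vs Keq = 0.03328 ⇒ Q>K, reverse
Step 1:
                  X         A
  Initial   0.01078    0.9362
  Change     0.7057   -0.7057
  Equil      0.7165    0.2305
  solve Keq expr → x = -0.2352; check Q = 0.03328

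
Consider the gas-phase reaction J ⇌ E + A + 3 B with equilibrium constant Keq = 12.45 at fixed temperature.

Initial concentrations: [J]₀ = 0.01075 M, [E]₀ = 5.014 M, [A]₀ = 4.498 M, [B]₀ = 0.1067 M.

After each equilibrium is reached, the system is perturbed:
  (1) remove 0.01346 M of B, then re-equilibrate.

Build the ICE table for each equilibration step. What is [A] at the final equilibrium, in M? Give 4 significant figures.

Q₀ = 2.549 vs Keq = 12.45 ⇒ Q<K, forward
Step 1:
                   J          E          A          B
  I          0.01075      5.014      4.498     0.1067
  C        -0.006974   0.006974   0.006974    0.02092
  E         0.003776      5.021      4.505     0.1276
  solve Keq expr → x = 0.006974; check Q = 12.45
Then remove 0.01346 M of B.
Step 2:
                   J          E          A          B
  I         0.003776      5.021      4.505     0.1142
  C       -8.8025e-04 8.8025e-04 8.8025e-04   0.002641
  E         0.002896      5.022      4.506     0.1168
  solve Keq expr → x = 8.8025e-04; check Q = 12.45

[A]_eq = 4.506 M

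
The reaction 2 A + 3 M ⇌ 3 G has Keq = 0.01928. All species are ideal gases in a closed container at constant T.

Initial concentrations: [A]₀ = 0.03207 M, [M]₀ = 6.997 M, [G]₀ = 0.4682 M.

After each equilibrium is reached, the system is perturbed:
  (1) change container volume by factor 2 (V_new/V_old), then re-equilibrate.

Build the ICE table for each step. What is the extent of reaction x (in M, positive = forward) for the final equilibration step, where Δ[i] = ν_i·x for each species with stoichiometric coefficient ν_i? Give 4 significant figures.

Q₀ = 0.2913 vs Keq = 0.01928 ⇒ Q>K, reverse
Step 1:
                  A         M         G
  init      0.03207     6.997    0.4682
  Δ         0.05789   0.08684  -0.08684
  eq        0.08996     7.084    0.3814
  solve Keq expr → x = -0.02895; check Q = 0.01928
Then change container volume by factor 2 (V_new/V_old).
Step 2:
                  A         M         G
  init      0.04498     3.542    0.1907
  Δ         0.02187    0.0328   -0.0328
  eq        0.06685     3.575    0.1579
  solve Keq expr → x = -0.01093; check Q = 0.01928

x = -0.01093 M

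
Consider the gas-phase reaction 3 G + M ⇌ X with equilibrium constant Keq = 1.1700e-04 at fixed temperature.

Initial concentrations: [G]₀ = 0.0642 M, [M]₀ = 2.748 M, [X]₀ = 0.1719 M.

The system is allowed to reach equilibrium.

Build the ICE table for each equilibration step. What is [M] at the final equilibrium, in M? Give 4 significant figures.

[M]_eq = 2.92 M

Q₀ = 236.4 vs Keq = 1.1700e-04 ⇒ Q>K, reverse
Step 1:
                    G           M           X
  init         0.0642       2.748      0.1719
  Δ            0.5155      0.1718     -0.1718
  eq           0.5797        2.92  6.6551e-05
  solve Keq expr → x = -0.1718; check Q = 1.1700e-04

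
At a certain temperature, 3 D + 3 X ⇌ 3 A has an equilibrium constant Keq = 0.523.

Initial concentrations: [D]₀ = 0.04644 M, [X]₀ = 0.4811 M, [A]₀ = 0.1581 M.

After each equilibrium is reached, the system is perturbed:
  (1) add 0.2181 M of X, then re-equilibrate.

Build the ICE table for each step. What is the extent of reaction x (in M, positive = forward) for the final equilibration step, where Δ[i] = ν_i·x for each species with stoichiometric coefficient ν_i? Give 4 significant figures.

Q₀ = 354.3 vs Keq = 0.523 ⇒ Q>K, reverse
Step 1:
                    D           X           A
  I           0.04644      0.4811      0.1581
  C           0.09338     0.09338    -0.09338
  E            0.1398      0.5745     0.06472
  solve Keq expr → x = -0.03113; check Q = 0.523
Then add 0.2181 M of X.
Step 2:
                    D           X           A
  I            0.1398      0.7926     0.06472
  C          -0.01412    -0.01412     0.01412
  E            0.1257      0.7785     0.07884
  solve Keq expr → x = 0.004707; check Q = 0.523

x = 0.004707 M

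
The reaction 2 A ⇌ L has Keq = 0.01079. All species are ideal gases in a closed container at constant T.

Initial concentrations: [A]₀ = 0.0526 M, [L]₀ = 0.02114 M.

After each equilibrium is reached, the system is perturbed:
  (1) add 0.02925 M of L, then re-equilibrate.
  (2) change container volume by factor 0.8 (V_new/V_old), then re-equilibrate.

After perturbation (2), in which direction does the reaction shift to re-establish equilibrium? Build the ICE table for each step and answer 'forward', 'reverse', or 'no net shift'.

Q₀ = 7.641 vs Keq = 0.01079 ⇒ Q>K, reverse
Step 1:
                    A           L
  Initial      0.0526     0.02114
  Change      0.04209    -0.02104
  Equil       0.09469  9.6738e-05
  solve Keq expr → x = -0.02104; check Q = 0.01079
Then add 0.02925 M of L.
Step 2:
                    A           L
  Initial     0.09469     0.02935
  Change      0.05819    -0.02909
  Equil        0.1529  2.5217e-04
  solve Keq expr → x = -0.02909; check Q = 0.01079
Then change container volume by factor 0.8 (V_new/V_old).
Step 3:
                    A           L
  Initial      0.1911  3.1522e-04
  Change  -1.5632e-04  7.8160e-05
  Equil        0.1909  3.9338e-04
  solve Keq expr → x = 7.8160e-05; check Q = 0.01079

Direction: forward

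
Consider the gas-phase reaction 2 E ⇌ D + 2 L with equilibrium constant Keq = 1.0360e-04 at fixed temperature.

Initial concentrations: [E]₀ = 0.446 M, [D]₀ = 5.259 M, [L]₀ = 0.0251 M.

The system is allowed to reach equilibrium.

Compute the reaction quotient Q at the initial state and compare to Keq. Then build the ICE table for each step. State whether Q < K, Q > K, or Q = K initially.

Q₀ = 0.01666; Q > K (proceeds reverse)

Q₀ = 0.01666 vs Keq = 1.0360e-04 ⇒ Q>K, reverse
Step 1:
                   E          D          L
  init         0.446      5.259     0.0251
  Δ          0.02302   -0.01151   -0.02302
  eq           0.469      5.247   0.002084
  solve Keq expr → x = -0.01151; check Q = 1.0360e-04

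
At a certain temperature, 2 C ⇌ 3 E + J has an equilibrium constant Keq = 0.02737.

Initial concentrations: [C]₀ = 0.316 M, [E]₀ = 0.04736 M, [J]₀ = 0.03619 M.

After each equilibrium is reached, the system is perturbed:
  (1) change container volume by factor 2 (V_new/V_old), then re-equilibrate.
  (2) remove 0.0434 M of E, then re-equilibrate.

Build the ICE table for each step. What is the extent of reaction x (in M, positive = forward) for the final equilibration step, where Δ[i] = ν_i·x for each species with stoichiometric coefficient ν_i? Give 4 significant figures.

x = 0.00703 M

Q₀ = 3.8499e-05 vs Keq = 0.02737 ⇒ Q<K, forward
Step 1:
                   C          E          J
  I            0.316    0.04736    0.03619
  C          -0.1179     0.1769    0.05897
  E           0.1981     0.2243    0.09516
  solve Keq expr → x = 0.05897; check Q = 0.02737
Then change container volume by factor 2 (V_new/V_old).
Step 2:
                   C          E          J
  I          0.09903     0.1121    0.04758
  C          -0.0205    0.03076    0.01025
  E          0.07852     0.1429    0.05783
  solve Keq expr → x = 0.01025; check Q = 0.02737
Then remove 0.0434 M of E.
Step 3:
                   C          E          J
  I          0.07852     0.0995    0.05783
  C         -0.01406    0.02109    0.00703
  E          0.06446     0.1206    0.06486
  solve Keq expr → x = 0.00703; check Q = 0.02737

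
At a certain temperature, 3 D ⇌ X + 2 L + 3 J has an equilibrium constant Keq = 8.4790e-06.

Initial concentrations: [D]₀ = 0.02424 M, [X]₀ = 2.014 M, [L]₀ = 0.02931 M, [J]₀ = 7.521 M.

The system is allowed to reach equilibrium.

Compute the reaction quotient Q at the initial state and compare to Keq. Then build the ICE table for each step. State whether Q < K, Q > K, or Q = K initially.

Q₀ = 5.1680e+04; Q > K (proceeds reverse)

Q₀ = 5.1680e+04 vs Keq = 8.4790e-06 ⇒ Q>K, reverse
Step 1:
                   D          X          L          J
  init       0.02424      2.014    0.02931      7.521
  Δ          0.04396   -0.01465   -0.02931   -0.04396
  eq          0.0682      1.999 1.7940e-06      7.477
  solve Keq expr → x = -0.01465; check Q = 8.4790e-06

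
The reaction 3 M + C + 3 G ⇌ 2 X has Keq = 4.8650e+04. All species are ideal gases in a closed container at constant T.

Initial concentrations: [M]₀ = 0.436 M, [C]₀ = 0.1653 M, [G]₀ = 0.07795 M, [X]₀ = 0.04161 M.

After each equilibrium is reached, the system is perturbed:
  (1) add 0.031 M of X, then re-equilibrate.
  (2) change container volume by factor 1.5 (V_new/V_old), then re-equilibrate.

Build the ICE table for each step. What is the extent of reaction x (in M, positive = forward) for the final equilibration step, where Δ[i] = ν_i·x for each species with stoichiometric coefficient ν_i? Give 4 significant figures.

x = -0.004478 M

Q₀ = 266.8 vs Keq = 4.8650e+04 ⇒ Q<K, forward
Step 1:
                    M           C           G           X
  init          0.436      0.1653     0.07795     0.04161
  Δ          -0.05338    -0.01779    -0.05338     0.03559
  eq           0.3826      0.1475     0.02457      0.0772
  solve Keq expr → x = 0.01779; check Q = 4.8650e+04
Then add 0.031 M of X.
Step 2:
                    M           C           G           X
  init         0.3826      0.1475     0.02457      0.1082
  Δ          0.005053    0.001684    0.005053   -0.003369
  eq           0.3877      0.1492     0.02962      0.1048
  solve Keq expr → x = -0.001684; check Q = 4.8650e+04
Then change container volume by factor 1.5 (V_new/V_old).
Step 3:
                    M           C           G           X
  init         0.2584     0.09946     0.01975     0.06989
  Δ           0.01343    0.004478     0.01343   -0.008956
  eq           0.2719      0.1039     0.03318     0.06093
  solve Keq expr → x = -0.004478; check Q = 4.8650e+04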